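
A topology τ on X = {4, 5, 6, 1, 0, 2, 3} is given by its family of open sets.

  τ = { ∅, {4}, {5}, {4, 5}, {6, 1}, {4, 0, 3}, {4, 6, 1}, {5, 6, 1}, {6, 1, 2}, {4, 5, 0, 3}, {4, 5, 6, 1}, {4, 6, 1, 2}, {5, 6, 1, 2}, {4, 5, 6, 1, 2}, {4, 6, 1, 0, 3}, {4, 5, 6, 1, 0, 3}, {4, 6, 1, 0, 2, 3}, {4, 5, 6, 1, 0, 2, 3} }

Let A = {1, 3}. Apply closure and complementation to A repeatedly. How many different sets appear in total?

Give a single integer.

complement {4, 5, 6, 0, 2}; its interior {4, 5}; cl(A) = X∖{4, 5} = {6, 1, 0, 2, 3}
With k = closure, c = complement:
  1. A     = {1, 3}
  2. kA    = {6, 1, 0, 2, 3}
  3. cA    = {4, 5, 6, 0, 2}
  4. ckA   = {4, 5}
  5. kcA   = {4, 5, 6, 1, 0, 2, 3}
  6. kckA  = {4, 5, 0, 3}
  7. ckcA  = ∅
  8. ckckA = {6, 1, 2}
k, c of each give nothing new

8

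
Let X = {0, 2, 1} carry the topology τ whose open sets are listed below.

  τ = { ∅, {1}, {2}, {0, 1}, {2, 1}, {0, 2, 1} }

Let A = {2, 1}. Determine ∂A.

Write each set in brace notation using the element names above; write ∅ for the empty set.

{0}

opens ⊆ A: ∅, {2}, {1}, {2, 1}; union → int = {2, 1}
complement {0}; its interior ∅; cl(A) = X∖∅ = {0, 2, 1}
boundary = {0, 2, 1} ∖ {2, 1} = {0}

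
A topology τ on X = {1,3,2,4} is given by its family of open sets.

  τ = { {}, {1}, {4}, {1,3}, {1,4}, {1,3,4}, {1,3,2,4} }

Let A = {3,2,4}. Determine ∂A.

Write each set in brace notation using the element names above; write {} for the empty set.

{3,2}

opens ⊆ A: {}, {4}; union → int = {4}
complement {1}; its interior {1}; cl(A) = X∖{1} = {3,2,4}
boundary = {3,2,4} ∖ {4} = {3,2}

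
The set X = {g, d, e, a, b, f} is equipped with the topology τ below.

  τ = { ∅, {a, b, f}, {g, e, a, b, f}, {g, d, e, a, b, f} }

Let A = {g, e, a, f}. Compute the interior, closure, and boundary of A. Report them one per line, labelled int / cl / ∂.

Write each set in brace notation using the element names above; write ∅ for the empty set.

int(A) = ∅
cl(A)  = {g, d, e, a, b, f}
∂A     = {g, d, e, a, b, f}

opens ⊆ A: ∅; union → int = ∅
complement {d, b}; its interior ∅; cl(A) = X∖∅ = {g, d, e, a, b, f}
boundary = {g, d, e, a, b, f} ∖ ∅ = {g, d, e, a, b, f}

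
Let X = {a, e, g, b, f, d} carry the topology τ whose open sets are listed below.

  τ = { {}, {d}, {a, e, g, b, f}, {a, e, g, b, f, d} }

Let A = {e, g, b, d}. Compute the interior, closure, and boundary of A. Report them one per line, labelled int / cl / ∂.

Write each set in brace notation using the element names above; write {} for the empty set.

int(A) = {d}
cl(A)  = {a, e, g, b, f, d}
∂A     = {a, e, g, b, f}

U open, U⊆A: {}, {d}. int(A) = ⋃ = {d}
X∖A={a, f}, int(X∖A)={}, hence cl(A)={a, e, g, b, f, d}
∂A: remove int from cl → {a, e, g, b, f}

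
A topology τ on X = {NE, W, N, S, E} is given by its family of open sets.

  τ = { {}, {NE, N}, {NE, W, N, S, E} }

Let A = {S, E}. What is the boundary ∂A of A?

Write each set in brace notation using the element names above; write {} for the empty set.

open subsets of A: {}; so int(A) = {}
closure: X∖int(X∖A) = X∖{NE, N} = {W, S, E}
∂A = {W, S, E} minus {} = {W, S, E}

{W, S, E}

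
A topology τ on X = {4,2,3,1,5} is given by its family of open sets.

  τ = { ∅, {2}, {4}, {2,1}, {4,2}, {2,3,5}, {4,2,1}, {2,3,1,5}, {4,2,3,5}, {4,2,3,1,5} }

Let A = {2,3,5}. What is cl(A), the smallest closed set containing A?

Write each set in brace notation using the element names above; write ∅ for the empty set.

{2,3,1,5}

closure: X∖int(X∖A) = X∖{4} = {2,3,1,5}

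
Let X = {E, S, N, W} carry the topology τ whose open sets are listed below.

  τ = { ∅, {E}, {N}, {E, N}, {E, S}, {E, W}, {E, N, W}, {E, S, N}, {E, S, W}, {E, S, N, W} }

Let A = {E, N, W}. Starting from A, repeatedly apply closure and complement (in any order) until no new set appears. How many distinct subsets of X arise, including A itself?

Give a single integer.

4

X∖A={S}, int(X∖A)=∅, hence cl(A)={E, S, N, W}
Orbit (k=closure, c=complement):
  1. A     = {E, N, W}
  2. kA    = {E, S, N, W}
  3. cA    = {S}
  4. ckA   = ∅
(closed under both — stop)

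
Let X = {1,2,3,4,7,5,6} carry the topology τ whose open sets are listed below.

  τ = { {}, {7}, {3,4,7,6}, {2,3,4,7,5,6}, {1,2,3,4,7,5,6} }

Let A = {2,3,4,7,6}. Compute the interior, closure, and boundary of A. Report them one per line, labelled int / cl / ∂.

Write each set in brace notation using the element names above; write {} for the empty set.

U open, U⊆A: {}, {7}, {3,4,7,6}. int(A) = ⋃ = {3,4,7,6}
X∖A={1,5}, int(X∖A)={}, hence cl(A)={1,2,3,4,7,5,6}
∂A: remove int from cl → {1,2,5}

int(A) = {3,4,7,6}
cl(A)  = {1,2,3,4,7,5,6}
∂A     = {1,2,5}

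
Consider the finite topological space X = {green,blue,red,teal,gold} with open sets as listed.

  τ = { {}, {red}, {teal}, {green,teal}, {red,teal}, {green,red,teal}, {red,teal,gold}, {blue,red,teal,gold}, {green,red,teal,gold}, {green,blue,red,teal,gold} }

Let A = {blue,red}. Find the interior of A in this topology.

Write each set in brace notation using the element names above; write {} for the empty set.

interior: largest open inside A is {red} (from {}, {red})

{red}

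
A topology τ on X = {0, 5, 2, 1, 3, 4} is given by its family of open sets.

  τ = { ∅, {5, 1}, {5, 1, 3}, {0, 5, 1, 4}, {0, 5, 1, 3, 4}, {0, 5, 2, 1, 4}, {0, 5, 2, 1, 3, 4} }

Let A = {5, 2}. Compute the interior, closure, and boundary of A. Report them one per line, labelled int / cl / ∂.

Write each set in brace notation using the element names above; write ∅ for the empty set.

U open, U⊆A: ∅. int(A) = ⋃ = ∅
X∖A={0, 1, 3, 4}, int(X∖A)=∅, hence cl(A)={0, 5, 2, 1, 3, 4}
∂A: remove int from cl → {0, 5, 2, 1, 3, 4}

int(A) = ∅
cl(A)  = {0, 5, 2, 1, 3, 4}
∂A     = {0, 5, 2, 1, 3, 4}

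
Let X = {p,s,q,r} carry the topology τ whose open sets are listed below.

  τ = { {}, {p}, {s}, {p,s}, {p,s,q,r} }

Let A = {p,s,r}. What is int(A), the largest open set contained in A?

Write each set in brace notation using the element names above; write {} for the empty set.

{p,s}

interior: largest open inside A is {p,s} (from {}, {s}, {p}, {p,s})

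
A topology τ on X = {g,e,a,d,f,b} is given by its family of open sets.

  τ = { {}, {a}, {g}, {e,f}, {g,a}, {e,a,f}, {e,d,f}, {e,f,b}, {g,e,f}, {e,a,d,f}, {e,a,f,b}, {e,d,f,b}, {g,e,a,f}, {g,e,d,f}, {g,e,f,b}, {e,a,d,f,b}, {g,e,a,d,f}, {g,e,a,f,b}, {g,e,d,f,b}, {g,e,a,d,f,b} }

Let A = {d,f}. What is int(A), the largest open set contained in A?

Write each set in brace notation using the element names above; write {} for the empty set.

{}

interior: largest open inside A is {} (from {})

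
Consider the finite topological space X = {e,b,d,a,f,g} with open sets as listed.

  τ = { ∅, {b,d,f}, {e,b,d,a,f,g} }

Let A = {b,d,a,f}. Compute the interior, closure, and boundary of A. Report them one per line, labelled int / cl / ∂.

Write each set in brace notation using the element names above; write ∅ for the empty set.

int(A) = {b,d,f}
cl(A)  = {e,b,d,a,f,g}
∂A     = {e,a,g}

U open, U⊆A: ∅, {b,d,f}. int(A) = ⋃ = {b,d,f}
X∖A={e,g}, int(X∖A)=∅, hence cl(A)={e,b,d,a,f,g}
∂A: remove int from cl → {e,a,g}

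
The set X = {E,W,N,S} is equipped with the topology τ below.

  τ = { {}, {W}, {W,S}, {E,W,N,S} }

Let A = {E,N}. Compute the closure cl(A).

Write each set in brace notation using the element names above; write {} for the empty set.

X∖A={W,S}, int(X∖A)={W,S}, hence cl(A)={E,N}

{E,N}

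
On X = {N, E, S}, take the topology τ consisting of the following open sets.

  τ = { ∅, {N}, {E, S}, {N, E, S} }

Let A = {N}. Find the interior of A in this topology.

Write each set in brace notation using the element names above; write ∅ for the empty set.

{N}

open subsets of A: ∅, {N}; so int(A) = {N}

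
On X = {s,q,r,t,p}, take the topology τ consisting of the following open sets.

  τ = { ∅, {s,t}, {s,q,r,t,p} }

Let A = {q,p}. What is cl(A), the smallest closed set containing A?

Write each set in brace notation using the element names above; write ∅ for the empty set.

{q,r,p}

complement {s,r,t}; its interior {s,t}; cl(A) = X∖{s,t} = {q,r,p}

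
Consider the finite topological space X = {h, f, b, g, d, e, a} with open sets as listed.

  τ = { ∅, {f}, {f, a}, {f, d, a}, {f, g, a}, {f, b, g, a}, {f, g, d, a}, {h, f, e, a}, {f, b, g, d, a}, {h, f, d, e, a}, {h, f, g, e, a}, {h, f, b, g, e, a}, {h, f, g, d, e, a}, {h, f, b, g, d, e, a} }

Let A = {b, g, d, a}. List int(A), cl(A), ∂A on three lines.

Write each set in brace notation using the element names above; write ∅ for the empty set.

int(A) = ∅
cl(A)  = {h, b, g, d, e, a}
∂A     = {h, b, g, d, e, a}

open subsets of A: ∅; so int(A) = ∅
closure: X∖int(X∖A) = X∖{f} = {h, b, g, d, e, a}
∂A = {h, b, g, d, e, a} minus ∅ = {h, b, g, d, e, a}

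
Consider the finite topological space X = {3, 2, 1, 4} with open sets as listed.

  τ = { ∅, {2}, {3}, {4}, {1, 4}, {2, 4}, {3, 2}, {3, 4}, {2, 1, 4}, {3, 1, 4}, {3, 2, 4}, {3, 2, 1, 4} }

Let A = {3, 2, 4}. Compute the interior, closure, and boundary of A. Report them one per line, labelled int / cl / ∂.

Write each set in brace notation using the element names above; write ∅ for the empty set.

opens ⊆ A: ∅, {4}, {2}, {3}, {3, 4}, {2, 4}, {3, 2}, {3, 2, 4}; union → int = {3, 2, 4}
complement {1}; its interior ∅; cl(A) = X∖∅ = {3, 2, 1, 4}
boundary = {3, 2, 1, 4} ∖ {3, 2, 4} = {1}

int(A) = {3, 2, 4}
cl(A)  = {3, 2, 1, 4}
∂A     = {1}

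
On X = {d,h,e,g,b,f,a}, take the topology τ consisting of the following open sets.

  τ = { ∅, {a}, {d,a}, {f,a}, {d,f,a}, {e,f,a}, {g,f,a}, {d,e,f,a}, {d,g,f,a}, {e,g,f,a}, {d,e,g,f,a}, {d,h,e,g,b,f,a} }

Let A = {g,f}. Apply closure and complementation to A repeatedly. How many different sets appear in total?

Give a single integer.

cl via duality: int({d,h,e,b,a}) = {d,a}, so X∖{d,a} = {h,e,g,b,f}
Write k for closure, c for complement:
  1. A     = {g,f}
  2. kA    = {h,e,g,b,f}
  3. cA    = {d,h,e,b,a}
  4. ckA   = {d,a}
  5. kcA   = {d,h,e,g,b,f,a}
  6. ckcA  = ∅
applying k or c yields no new set

6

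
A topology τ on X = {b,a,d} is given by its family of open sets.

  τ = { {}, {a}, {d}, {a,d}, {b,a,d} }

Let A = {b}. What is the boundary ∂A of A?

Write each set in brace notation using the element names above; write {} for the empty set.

{b}

interior: largest open inside A is {} (from {})
cl via duality: int({a,d}) = {a,d}, so X∖{a,d} = {b}
cl∖int = {b}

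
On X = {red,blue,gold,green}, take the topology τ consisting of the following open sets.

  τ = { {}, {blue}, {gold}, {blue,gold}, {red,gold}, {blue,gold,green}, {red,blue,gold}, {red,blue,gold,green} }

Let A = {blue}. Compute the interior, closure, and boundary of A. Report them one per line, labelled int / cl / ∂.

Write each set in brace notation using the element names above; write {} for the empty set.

interior: largest open inside A is {blue} (from {}, {blue})
cl via duality: int({red,gold,green}) = {red,gold}, so X∖{red,gold} = {blue,green}
cl∖int = {green}

int(A) = {blue}
cl(A)  = {blue,green}
∂A     = {green}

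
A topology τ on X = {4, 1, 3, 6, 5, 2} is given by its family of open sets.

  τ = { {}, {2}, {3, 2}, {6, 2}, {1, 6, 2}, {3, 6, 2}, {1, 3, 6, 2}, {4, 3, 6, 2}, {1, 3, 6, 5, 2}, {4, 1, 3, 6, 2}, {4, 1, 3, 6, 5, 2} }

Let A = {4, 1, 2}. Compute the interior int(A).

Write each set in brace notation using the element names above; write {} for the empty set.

open subsets of A: {}, {2}; so int(A) = {2}

{2}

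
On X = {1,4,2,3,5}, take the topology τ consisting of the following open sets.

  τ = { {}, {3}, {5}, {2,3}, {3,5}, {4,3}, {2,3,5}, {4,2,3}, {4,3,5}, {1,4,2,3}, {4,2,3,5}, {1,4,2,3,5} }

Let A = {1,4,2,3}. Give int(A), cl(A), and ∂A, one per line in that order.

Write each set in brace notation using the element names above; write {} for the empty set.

U open, U⊆A: {}, {3}, {4,3}, {2,3}, {4,2,3}, {1,4,2,3}. int(A) = ⋃ = {1,4,2,3}
X∖A={5}, int(X∖A)={5}, hence cl(A)={1,4,2,3}
∂A: remove int from cl → {}

int(A) = {1,4,2,3}
cl(A)  = {1,4,2,3}
∂A     = {}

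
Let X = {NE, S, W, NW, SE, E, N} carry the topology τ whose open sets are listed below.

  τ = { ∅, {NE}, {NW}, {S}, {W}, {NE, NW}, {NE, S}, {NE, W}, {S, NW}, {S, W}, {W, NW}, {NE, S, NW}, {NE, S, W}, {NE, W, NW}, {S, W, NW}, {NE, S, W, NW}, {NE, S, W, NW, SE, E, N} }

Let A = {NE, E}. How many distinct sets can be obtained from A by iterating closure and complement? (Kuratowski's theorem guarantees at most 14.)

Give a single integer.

6

cl via duality: int({S, W, NW, SE, N}) = {S, W, NW}, so X∖{S, W, NW} = {NE, SE, E, N}
Write k for closure, c for complement:
  1. A     = {NE, E}
  2. kA    = {NE, SE, E, N}
  3. cA    = {S, W, NW, SE, N}
  4. ckA   = {S, W, NW}
  5. kcA   = {S, W, NW, SE, E, N}
  6. ckcA  = {NE}
applying k or c yields no new set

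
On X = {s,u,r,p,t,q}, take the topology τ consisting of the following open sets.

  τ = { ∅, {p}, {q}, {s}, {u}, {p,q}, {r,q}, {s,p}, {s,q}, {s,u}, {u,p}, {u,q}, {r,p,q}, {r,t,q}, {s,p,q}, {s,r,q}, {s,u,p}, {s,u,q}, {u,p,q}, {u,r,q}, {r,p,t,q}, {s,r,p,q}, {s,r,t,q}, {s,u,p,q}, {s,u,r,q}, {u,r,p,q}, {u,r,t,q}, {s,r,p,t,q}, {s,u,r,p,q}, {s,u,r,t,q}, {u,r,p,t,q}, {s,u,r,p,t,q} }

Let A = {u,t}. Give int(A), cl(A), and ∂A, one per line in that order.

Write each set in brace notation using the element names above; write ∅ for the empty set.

int(A) = {u}
cl(A)  = {u,t}
∂A     = {t}

interior: largest open inside A is {u} (from ∅, {u})
cl via duality: int({s,r,p,q}) = {s,r,p,q}, so X∖{s,r,p,q} = {u,t}
cl∖int = {t}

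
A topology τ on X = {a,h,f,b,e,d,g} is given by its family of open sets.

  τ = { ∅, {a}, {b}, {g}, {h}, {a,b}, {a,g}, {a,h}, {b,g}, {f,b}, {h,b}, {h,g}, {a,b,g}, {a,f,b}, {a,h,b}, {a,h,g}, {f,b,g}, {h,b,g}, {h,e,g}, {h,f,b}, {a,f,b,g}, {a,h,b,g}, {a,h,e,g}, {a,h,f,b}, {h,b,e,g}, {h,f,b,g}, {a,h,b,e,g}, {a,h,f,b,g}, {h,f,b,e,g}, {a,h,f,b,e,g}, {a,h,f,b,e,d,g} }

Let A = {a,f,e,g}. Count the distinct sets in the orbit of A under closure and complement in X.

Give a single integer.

cl via duality: int({h,b,d}) = {h,b}, so X∖{h,b} = {a,f,e,d,g}
Write k for closure, c for complement:
  1. A     = {a,f,e,g}
  2. kA    = {a,f,e,d,g}
  3. cA    = {h,b,d}
  4. ckA   = {h,b}
  5. kcA   = {h,f,b,e,d}
  6. ckcA  = {a,g}
  7. kckcA = {a,e,d,g}
  8. ckckcA = {h,f,b}
applying k or c yields no new set

8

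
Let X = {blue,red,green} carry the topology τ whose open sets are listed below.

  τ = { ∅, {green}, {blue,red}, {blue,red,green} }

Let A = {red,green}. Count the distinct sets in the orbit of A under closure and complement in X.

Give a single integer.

6

closure: X∖int(X∖A) = X∖∅ = {blue,red,green}
Let k=closure and c=complement:
  1. A     = {red,green}
  2. kA    = {blue,red,green}
  3. cA    = {blue}
  4. ckA   = ∅
  5. kcA   = {blue,red}
  6. ckcA  = {green}
— saturated at 6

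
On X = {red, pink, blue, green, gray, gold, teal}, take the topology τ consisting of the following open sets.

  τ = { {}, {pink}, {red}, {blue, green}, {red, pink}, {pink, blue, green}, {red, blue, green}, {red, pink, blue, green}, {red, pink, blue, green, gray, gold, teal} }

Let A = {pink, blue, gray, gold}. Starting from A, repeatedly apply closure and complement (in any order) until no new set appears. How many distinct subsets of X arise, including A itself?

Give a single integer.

10

closure: X∖int(X∖A) = X∖{red} = {pink, blue, green, gray, gold, teal}
Let k=closure and c=complement:
  1. A     = {pink, blue, gray, gold}
  2. kA    = {pink, blue, green, gray, gold, teal}
  3. cA    = {red, green, teal}
  4. ckA   = {red}
  5. kcA   = {red, blue, green, gray, gold, teal}
  6. kckA  = {red, gray, gold, teal}
  7. ckcA  = {pink}
  8. ckckA = {pink, blue, green}
  9. kckcA = {pink, gray, gold, teal}
  10. ckckcA = {red, blue, green}
— saturated at 10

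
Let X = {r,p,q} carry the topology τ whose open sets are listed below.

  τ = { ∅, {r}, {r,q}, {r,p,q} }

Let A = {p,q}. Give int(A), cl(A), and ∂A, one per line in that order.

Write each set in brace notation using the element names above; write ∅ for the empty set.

int(A) = ∅
cl(A)  = {p,q}
∂A     = {p,q}

interior: largest open inside A is ∅ (from ∅)
cl via duality: int({r}) = {r}, so X∖{r} = {p,q}
cl∖int = {p,q}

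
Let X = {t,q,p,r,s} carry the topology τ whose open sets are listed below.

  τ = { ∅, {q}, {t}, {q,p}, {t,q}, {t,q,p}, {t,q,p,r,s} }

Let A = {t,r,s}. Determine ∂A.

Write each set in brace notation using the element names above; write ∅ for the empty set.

{r,s}

interior: largest open inside A is {t} (from ∅, {t})
cl via duality: int({q,p}) = {q,p}, so X∖{q,p} = {t,r,s}
cl∖int = {r,s}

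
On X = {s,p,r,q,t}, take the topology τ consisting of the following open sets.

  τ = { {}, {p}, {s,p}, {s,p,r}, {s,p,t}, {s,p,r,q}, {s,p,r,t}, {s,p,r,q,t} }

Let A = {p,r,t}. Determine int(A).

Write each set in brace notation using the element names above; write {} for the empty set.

U open, U⊆A: {}, {p}. int(A) = ⋃ = {p}

{p}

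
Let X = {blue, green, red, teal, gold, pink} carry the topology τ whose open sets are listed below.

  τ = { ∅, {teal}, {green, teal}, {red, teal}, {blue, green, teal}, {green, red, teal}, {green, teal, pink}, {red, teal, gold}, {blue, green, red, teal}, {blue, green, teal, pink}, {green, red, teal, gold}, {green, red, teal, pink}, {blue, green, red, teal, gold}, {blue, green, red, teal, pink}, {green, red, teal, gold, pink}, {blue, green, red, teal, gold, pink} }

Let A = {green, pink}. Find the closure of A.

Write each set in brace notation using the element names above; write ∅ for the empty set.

{blue, green, pink}

X∖A={blue, red, teal, gold}, int(X∖A)={red, teal, gold}, hence cl(A)={blue, green, pink}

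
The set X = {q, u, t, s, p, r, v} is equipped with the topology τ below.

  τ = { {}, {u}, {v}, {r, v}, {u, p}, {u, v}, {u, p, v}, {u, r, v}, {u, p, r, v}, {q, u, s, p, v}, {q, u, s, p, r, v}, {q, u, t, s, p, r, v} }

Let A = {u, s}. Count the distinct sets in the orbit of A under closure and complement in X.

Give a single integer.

8

X∖A={q, t, p, r, v}, int(X∖A)={r, v}, hence cl(A)={q, u, t, s, p}
Orbit (k=closure, c=complement):
  1. A     = {u, s}
  2. kA    = {q, u, t, s, p}
  3. cA    = {q, t, p, r, v}
  4. ckA   = {r, v}
  5. kcA   = {q, t, s, p, r, v}
  6. kckA  = {q, t, s, r, v}
  7. ckcA  = {u}
  8. ckckA = {u, p}
(closed under both — stop)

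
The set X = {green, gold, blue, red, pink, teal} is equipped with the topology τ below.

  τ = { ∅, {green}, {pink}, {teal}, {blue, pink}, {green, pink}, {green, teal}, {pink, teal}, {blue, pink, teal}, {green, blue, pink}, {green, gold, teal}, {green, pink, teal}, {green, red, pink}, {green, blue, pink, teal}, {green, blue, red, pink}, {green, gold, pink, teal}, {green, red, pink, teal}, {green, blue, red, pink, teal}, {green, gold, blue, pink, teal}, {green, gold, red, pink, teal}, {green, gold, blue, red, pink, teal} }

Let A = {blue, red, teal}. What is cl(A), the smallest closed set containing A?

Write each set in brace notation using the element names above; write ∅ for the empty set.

{gold, blue, red, teal}

cl via duality: int({green, gold, pink}) = {green, pink}, so X∖{green, pink} = {gold, blue, red, teal}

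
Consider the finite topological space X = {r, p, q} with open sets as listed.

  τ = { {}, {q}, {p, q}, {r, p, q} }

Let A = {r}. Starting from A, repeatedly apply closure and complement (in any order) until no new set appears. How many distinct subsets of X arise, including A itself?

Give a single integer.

4

X∖A={p, q}, int(X∖A)={p, q}, hence cl(A)={r}
Orbit (k=closure, c=complement):
  1. A     = {r}
  2. cA    = {p, q}
  3. kcA   = {r, p, q}
  4. ckcA  = {}
(closed under both — stop)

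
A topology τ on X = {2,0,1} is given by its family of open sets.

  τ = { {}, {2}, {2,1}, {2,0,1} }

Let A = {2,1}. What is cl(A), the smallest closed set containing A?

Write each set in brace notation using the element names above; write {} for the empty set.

closure: X∖int(X∖A) = X∖{} = {2,0,1}

{2,0,1}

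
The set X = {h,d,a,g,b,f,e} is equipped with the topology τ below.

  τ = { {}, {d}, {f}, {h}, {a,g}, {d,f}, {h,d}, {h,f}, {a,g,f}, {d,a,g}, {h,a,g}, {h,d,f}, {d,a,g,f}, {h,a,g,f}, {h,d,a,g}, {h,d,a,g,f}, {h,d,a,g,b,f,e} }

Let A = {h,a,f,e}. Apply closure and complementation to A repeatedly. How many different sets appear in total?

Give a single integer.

10

X∖A={d,g,b}, int(X∖A)={d}, hence cl(A)={h,a,g,b,f,e}
Orbit (k=closure, c=complement):
  1. A     = {h,a,f,e}
  2. kA    = {h,a,g,b,f,e}
  3. cA    = {d,g,b}
  4. ckA   = {d}
  5. kcA   = {d,a,g,b,e}
  6. kckA  = {d,b,e}
  7. ckcA  = {h,f}
  8. ckckA = {h,a,g,f}
  9. kckcA = {h,b,f,e}
  10. ckckcA = {d,a,g}
(closed under both — stop)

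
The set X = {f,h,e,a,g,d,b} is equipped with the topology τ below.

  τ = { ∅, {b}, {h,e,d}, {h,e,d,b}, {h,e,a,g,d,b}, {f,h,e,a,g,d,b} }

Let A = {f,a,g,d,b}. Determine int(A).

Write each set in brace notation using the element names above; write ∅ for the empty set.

{b}

U open, U⊆A: ∅, {b}. int(A) = ⋃ = {b}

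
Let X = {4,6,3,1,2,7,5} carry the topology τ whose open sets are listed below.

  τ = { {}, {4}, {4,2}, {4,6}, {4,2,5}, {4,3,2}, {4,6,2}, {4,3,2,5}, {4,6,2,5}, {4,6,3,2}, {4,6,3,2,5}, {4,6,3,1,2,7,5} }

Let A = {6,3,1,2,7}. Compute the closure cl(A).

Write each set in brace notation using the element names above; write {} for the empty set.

{6,3,1,2,7,5}

complement {4,5}; its interior {4}; cl(A) = X∖{4} = {6,3,1,2,7,5}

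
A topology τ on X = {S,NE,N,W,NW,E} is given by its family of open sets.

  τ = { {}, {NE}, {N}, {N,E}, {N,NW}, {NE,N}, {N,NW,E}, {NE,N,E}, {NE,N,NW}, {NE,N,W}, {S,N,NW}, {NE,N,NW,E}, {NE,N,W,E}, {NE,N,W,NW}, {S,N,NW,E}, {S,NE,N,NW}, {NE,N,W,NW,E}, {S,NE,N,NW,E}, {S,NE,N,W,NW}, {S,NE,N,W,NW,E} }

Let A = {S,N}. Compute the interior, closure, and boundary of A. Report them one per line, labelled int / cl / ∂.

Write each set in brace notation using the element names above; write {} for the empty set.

int(A) = {N}
cl(A)  = {S,N,W,NW,E}
∂A     = {S,W,NW,E}

interior: largest open inside A is {N} (from {}, {N})
cl via duality: int({NE,W,NW,E}) = {NE}, so X∖{NE} = {S,N,W,NW,E}
cl∖int = {S,W,NW,E}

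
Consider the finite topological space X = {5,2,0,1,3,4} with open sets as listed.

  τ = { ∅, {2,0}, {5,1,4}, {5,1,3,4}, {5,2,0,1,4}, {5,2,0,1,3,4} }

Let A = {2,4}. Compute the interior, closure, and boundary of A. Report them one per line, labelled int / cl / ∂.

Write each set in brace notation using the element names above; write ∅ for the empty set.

int(A) = ∅
cl(A)  = {5,2,0,1,3,4}
∂A     = {5,2,0,1,3,4}

opens ⊆ A: ∅; union → int = ∅
complement {5,0,1,3}; its interior ∅; cl(A) = X∖∅ = {5,2,0,1,3,4}
boundary = {5,2,0,1,3,4} ∖ ∅ = {5,2,0,1,3,4}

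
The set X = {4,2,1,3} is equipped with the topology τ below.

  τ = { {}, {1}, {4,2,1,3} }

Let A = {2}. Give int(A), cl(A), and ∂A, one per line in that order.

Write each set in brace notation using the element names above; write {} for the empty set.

interior: largest open inside A is {} (from {})
cl via duality: int({4,1,3}) = {1}, so X∖{1} = {4,2,3}
cl∖int = {4,2,3}

int(A) = {}
cl(A)  = {4,2,3}
∂A     = {4,2,3}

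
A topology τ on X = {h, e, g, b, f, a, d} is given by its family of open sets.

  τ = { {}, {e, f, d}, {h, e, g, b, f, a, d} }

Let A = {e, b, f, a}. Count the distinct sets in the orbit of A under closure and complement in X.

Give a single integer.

complement {h, g, d}; its interior {}; cl(A) = X∖{} = {h, e, g, b, f, a, d}
With k = closure, c = complement:
  1. A     = {e, b, f, a}
  2. kA    = {h, e, g, b, f, a, d}
  3. cA    = {h, g, d}
  4. ckA   = {}
k, c of each give nothing new

4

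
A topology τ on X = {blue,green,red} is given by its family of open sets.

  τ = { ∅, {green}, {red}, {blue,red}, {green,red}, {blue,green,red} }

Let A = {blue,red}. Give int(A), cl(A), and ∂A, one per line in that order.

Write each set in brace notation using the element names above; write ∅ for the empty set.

int(A) = {blue,red}
cl(A)  = {blue,red}
∂A     = ∅

open subsets of A: ∅, {red}, {blue,red}; so int(A) = {blue,red}
closure: X∖int(X∖A) = X∖{green} = {blue,red}
∂A = {blue,red} minus {blue,red} = ∅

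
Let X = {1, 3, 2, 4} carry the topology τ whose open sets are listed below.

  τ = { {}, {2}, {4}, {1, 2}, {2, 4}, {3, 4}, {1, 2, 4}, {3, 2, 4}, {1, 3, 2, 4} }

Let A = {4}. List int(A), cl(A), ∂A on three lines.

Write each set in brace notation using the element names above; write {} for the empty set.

U open, U⊆A: {}, {4}. int(A) = ⋃ = {4}
X∖A={1, 3, 2}, int(X∖A)={1, 2}, hence cl(A)={3, 4}
∂A: remove int from cl → {3}

int(A) = {4}
cl(A)  = {3, 4}
∂A     = {3}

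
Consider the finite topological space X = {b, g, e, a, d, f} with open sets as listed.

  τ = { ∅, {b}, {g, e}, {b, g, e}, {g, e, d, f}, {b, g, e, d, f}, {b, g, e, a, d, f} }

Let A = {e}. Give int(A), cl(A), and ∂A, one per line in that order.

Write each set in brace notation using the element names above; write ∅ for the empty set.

open subsets of A: ∅; so int(A) = ∅
closure: X∖int(X∖A) = X∖{b} = {g, e, a, d, f}
∂A = {g, e, a, d, f} minus ∅ = {g, e, a, d, f}

int(A) = ∅
cl(A)  = {g, e, a, d, f}
∂A     = {g, e, a, d, f}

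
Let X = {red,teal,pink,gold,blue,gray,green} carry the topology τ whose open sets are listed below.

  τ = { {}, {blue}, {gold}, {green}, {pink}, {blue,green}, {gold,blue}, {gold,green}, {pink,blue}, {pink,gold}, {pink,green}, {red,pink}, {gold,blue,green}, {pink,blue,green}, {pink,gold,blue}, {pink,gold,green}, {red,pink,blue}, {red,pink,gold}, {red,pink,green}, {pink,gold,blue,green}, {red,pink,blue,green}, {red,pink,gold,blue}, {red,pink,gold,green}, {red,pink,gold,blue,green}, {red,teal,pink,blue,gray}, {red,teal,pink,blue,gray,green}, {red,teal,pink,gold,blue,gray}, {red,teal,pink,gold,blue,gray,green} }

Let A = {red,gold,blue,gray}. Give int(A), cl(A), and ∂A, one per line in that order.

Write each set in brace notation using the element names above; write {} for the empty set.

opens ⊆ A: {}, {gold}, {blue}, {gold,blue}; union → int = {gold,blue}
complement {teal,pink,green}; its interior {pink,green}; cl(A) = X∖{pink,green} = {red,teal,gold,blue,gray}
boundary = {red,teal,gold,blue,gray} ∖ {gold,blue} = {red,teal,gray}

int(A) = {gold,blue}
cl(A)  = {red,teal,gold,blue,gray}
∂A     = {red,teal,gray}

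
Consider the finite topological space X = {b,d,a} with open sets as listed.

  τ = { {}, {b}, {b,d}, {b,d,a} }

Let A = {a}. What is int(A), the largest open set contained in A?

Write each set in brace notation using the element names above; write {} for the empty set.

U open, U⊆A: {}. int(A) = ⋃ = {}

{}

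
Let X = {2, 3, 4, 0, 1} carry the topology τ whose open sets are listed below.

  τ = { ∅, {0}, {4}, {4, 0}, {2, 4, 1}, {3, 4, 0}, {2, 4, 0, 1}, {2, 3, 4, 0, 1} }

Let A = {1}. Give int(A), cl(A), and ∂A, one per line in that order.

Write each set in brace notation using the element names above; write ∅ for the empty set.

int(A) = ∅
cl(A)  = {2, 1}
∂A     = {2, 1}

open subsets of A: ∅; so int(A) = ∅
closure: X∖int(X∖A) = X∖{3, 4, 0} = {2, 1}
∂A = {2, 1} minus ∅ = {2, 1}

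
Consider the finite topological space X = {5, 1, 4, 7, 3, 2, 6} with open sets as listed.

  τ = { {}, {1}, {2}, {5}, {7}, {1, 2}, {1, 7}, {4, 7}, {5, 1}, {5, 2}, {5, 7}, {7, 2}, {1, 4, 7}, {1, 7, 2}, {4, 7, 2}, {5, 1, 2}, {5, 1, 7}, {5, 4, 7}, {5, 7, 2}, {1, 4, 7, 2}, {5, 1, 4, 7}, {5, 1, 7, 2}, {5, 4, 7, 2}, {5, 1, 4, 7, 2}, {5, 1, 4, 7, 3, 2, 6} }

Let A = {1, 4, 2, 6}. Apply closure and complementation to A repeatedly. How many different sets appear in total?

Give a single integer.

cl via duality: int({5, 7, 3}) = {5, 7}, so X∖{5, 7} = {1, 4, 3, 2, 6}
Write k for closure, c for complement:
  1. A     = {1, 4, 2, 6}
  2. kA    = {1, 4, 3, 2, 6}
  3. cA    = {5, 7, 3}
  4. ckA   = {5, 7}
  5. kcA   = {5, 4, 7, 3, 6}
  6. ckcA  = {1, 2}
  7. kckcA = {1, 3, 2, 6}
  8. ckckcA = {5, 4, 7}
applying k or c yields no new set

8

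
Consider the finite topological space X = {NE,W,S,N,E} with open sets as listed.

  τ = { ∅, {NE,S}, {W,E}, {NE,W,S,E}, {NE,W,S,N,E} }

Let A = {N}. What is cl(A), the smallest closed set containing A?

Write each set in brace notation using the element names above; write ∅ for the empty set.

X∖A={NE,W,S,E}, int(X∖A)={NE,W,S,E}, hence cl(A)={N}

{N}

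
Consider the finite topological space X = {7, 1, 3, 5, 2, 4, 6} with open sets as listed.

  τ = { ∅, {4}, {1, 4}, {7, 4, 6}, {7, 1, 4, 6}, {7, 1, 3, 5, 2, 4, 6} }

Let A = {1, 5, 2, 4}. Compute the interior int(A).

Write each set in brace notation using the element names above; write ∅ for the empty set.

U open, U⊆A: ∅, {4}, {1, 4}. int(A) = ⋃ = {1, 4}

{1, 4}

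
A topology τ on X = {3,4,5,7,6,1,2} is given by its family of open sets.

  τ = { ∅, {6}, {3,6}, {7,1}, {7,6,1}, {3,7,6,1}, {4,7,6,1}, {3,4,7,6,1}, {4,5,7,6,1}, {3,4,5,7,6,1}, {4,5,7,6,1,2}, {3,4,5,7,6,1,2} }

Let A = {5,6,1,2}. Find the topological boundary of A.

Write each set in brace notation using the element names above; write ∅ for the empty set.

U open, U⊆A: ∅, {6}. int(A) = ⋃ = {6}
X∖A={3,4,7}, int(X∖A)=∅, hence cl(A)={3,4,5,7,6,1,2}
∂A: remove int from cl → {3,4,5,7,1,2}

{3,4,5,7,1,2}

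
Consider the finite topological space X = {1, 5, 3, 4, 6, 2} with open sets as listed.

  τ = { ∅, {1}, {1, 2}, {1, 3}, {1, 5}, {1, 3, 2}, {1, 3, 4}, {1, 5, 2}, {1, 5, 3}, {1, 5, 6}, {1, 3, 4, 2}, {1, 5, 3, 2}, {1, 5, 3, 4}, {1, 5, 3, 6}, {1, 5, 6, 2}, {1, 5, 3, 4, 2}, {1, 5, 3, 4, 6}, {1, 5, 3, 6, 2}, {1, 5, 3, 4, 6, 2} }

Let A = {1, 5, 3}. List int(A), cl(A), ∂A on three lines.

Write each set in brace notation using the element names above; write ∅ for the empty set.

opens ⊆ A: ∅, {1}, {1, 5}, {1, 3}, {1, 5, 3}; union → int = {1, 5, 3}
complement {4, 6, 2}; its interior ∅; cl(A) = X∖∅ = {1, 5, 3, 4, 6, 2}
boundary = {1, 5, 3, 4, 6, 2} ∖ {1, 5, 3} = {4, 6, 2}

int(A) = {1, 5, 3}
cl(A)  = {1, 5, 3, 4, 6, 2}
∂A     = {4, 6, 2}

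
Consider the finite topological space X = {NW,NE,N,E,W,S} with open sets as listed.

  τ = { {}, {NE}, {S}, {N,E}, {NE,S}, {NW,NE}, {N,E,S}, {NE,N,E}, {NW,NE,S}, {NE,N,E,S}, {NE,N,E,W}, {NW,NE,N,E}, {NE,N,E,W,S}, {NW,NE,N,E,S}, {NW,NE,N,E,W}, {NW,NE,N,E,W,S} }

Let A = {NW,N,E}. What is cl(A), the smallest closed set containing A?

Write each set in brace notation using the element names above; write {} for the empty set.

{NW,N,E,W}

cl via duality: int({NE,W,S}) = {NE,S}, so X∖{NE,S} = {NW,N,E,W}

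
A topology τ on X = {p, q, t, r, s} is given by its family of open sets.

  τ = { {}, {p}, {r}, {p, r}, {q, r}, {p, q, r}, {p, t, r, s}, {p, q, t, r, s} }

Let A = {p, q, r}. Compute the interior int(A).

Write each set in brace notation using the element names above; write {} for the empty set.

interior: largest open inside A is {p, q, r} (from {}, {r}, {p}, {p, r}, {q, r}, {p, q, r})

{p, q, r}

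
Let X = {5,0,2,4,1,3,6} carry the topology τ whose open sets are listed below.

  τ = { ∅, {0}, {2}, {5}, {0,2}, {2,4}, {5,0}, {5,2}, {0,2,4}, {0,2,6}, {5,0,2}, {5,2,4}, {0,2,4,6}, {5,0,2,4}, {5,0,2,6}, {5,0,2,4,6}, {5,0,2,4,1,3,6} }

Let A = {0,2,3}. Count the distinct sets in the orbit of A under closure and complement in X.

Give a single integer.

closure: X∖int(X∖A) = X∖{5} = {0,2,4,1,3,6}
Let k=closure and c=complement:
  1. A     = {0,2,3}
  2. kA    = {0,2,4,1,3,6}
  3. cA    = {5,4,1,6}
  4. ckA   = {5}
  5. kcA   = {5,4,1,3,6}
  6. kckA  = {5,1,3}
  7. ckcA  = {0,2}
  8. ckckA = {0,2,4,6}
— saturated at 8

8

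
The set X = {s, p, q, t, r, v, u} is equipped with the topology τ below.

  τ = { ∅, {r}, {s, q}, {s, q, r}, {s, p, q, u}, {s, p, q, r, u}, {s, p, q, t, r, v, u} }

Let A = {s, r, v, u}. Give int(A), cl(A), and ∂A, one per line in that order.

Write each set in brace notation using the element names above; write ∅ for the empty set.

int(A) = {r}
cl(A)  = {s, p, q, t, r, v, u}
∂A     = {s, p, q, t, v, u}

open subsets of A: ∅, {r}; so int(A) = {r}
closure: X∖int(X∖A) = X∖∅ = {s, p, q, t, r, v, u}
∂A = {s, p, q, t, r, v, u} minus {r} = {s, p, q, t, v, u}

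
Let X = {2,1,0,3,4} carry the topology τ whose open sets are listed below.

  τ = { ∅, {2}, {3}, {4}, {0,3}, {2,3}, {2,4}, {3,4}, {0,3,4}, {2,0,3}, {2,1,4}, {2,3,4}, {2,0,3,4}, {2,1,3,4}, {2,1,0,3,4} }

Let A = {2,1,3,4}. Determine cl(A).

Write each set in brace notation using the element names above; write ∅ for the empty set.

complement {0}; its interior ∅; cl(A) = X∖∅ = {2,1,0,3,4}

{2,1,0,3,4}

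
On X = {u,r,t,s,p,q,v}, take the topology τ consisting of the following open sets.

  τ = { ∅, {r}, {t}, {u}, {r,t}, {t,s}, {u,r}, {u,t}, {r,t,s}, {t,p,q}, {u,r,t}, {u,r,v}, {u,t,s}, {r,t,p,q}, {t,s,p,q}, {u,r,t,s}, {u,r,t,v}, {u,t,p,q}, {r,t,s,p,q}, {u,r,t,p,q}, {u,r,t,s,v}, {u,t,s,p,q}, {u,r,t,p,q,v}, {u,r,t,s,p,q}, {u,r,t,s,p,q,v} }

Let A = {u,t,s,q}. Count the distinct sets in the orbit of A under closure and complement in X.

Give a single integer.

8

X∖A={r,p,v}, int(X∖A)={r}, hence cl(A)={u,t,s,p,q,v}
Orbit (k=closure, c=complement):
  1. A     = {u,t,s,q}
  2. kA    = {u,t,s,p,q,v}
  3. cA    = {r,p,v}
  4. ckA   = {r}
  5. kcA   = {r,p,q,v}
  6. kckA  = {r,v}
  7. ckcA  = {u,t,s}
  8. ckckA = {u,t,s,p,q}
(closed under both — stop)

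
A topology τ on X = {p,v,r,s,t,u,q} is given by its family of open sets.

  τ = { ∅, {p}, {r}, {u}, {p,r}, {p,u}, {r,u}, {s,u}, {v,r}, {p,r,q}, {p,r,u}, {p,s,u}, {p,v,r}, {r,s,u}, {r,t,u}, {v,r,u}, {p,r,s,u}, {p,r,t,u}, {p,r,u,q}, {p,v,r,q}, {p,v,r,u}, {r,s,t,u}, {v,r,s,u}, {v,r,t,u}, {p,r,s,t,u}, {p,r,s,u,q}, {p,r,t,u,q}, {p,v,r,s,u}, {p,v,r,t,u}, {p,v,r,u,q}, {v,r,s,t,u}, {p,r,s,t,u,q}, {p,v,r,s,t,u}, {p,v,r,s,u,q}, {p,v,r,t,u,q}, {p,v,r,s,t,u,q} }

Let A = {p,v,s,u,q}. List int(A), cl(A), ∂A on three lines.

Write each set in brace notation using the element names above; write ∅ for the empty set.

int(A) = {p,s,u}
cl(A)  = {p,v,s,t,u,q}
∂A     = {v,t,q}

U open, U⊆A: ∅, {u}, {p}, {s,u}, {p,u}, {p,s,u}. int(A) = ⋃ = {p,s,u}
X∖A={r,t}, int(X∖A)={r}, hence cl(A)={p,v,s,t,u,q}
∂A: remove int from cl → {v,t,q}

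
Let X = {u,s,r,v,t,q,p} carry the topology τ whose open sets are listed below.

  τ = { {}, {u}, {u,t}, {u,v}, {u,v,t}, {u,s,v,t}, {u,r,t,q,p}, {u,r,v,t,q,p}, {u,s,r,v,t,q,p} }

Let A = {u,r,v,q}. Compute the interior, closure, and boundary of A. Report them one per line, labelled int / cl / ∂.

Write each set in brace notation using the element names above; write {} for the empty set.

int(A) = {u,v}
cl(A)  = {u,s,r,v,t,q,p}
∂A     = {s,r,t,q,p}

opens ⊆ A: {}, {u}, {u,v}; union → int = {u,v}
complement {s,t,p}; its interior {}; cl(A) = X∖{} = {u,s,r,v,t,q,p}
boundary = {u,s,r,v,t,q,p} ∖ {u,v} = {s,r,t,q,p}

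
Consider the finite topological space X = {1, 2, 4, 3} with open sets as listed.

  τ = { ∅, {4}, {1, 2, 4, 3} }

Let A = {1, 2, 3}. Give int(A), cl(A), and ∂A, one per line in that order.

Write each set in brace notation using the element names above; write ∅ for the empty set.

int(A) = ∅
cl(A)  = {1, 2, 3}
∂A     = {1, 2, 3}

interior: largest open inside A is ∅ (from ∅)
cl via duality: int({4}) = {4}, so X∖{4} = {1, 2, 3}
cl∖int = {1, 2, 3}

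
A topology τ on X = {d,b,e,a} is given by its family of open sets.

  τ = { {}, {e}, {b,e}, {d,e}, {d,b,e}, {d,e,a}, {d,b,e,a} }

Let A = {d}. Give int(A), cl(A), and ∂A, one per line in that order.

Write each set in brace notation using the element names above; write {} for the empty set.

opens ⊆ A: {}; union → int = {}
complement {b,e,a}; its interior {b,e}; cl(A) = X∖{b,e} = {d,a}
boundary = {d,a} ∖ {} = {d,a}

int(A) = {}
cl(A)  = {d,a}
∂A     = {d,a}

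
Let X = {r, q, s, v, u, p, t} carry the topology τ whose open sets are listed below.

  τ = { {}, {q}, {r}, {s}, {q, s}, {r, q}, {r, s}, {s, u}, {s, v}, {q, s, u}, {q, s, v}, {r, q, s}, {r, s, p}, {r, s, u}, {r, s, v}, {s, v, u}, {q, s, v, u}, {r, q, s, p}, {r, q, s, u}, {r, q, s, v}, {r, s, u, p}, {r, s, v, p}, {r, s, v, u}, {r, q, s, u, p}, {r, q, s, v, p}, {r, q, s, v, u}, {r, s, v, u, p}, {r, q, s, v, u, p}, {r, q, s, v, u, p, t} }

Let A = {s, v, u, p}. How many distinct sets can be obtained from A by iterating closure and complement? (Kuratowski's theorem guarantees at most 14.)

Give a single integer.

6

cl via duality: int({r, q, t}) = {r, q}, so X∖{r, q} = {s, v, u, p, t}
Write k for closure, c for complement:
  1. A     = {s, v, u, p}
  2. kA    = {s, v, u, p, t}
  3. cA    = {r, q, t}
  4. ckA   = {r, q}
  5. kcA   = {r, q, p, t}
  6. ckcA  = {s, v, u}
applying k or c yields no new set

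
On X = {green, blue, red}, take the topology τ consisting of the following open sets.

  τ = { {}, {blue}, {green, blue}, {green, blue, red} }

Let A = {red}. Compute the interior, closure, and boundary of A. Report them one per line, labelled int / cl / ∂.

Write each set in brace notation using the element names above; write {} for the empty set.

int(A) = {}
cl(A)  = {red}
∂A     = {red}

interior: largest open inside A is {} (from {})
cl via duality: int({green, blue}) = {green, blue}, so X∖{green, blue} = {red}
cl∖int = {red}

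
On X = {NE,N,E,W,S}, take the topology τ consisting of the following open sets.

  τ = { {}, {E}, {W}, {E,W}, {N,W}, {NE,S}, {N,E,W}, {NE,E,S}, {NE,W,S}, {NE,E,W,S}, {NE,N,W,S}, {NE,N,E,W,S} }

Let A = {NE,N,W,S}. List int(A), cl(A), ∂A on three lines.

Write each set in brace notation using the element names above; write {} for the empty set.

interior: largest open inside A is {NE,N,W,S} (from {}, {W}, {NE,S}, {N,W}, {NE,W,S}, {NE,N,W,S})
cl via duality: int({E}) = {E}, so X∖{E} = {NE,N,W,S}
cl∖int = {}

int(A) = {NE,N,W,S}
cl(A)  = {NE,N,W,S}
∂A     = {}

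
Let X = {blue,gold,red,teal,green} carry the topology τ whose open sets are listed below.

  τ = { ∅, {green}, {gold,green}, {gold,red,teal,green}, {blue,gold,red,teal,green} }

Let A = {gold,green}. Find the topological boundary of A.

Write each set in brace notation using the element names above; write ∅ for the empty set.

{blue,red,teal}

U open, U⊆A: ∅, {green}, {gold,green}. int(A) = ⋃ = {gold,green}
X∖A={blue,red,teal}, int(X∖A)=∅, hence cl(A)={blue,gold,red,teal,green}
∂A: remove int from cl → {blue,red,teal}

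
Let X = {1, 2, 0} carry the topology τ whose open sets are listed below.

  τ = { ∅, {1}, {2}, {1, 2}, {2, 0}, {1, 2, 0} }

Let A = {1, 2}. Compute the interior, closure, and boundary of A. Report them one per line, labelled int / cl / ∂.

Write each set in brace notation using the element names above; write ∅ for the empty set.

int(A) = {1, 2}
cl(A)  = {1, 2, 0}
∂A     = {0}

interior: largest open inside A is {1, 2} (from ∅, {2}, {1}, {1, 2})
cl via duality: int({0}) = ∅, so X∖∅ = {1, 2, 0}
cl∖int = {0}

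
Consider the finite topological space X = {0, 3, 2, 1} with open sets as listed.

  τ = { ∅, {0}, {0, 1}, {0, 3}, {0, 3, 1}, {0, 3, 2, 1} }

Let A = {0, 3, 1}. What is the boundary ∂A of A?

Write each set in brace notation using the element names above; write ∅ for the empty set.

{2}

interior: largest open inside A is {0, 3, 1} (from ∅, {0}, {0, 3}, {0, 1}, {0, 3, 1})
cl via duality: int({2}) = ∅, so X∖∅ = {0, 3, 2, 1}
cl∖int = {2}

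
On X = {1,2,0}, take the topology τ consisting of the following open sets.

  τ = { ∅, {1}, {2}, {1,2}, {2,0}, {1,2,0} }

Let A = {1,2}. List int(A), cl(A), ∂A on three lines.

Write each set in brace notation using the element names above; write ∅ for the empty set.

int(A) = {1,2}
cl(A)  = {1,2,0}
∂A     = {0}

interior: largest open inside A is {1,2} (from ∅, {2}, {1}, {1,2})
cl via duality: int({0}) = ∅, so X∖∅ = {1,2,0}
cl∖int = {0}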